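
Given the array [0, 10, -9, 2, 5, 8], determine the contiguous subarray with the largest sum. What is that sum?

Using Kadane's algorithm on [0, 10, -9, 2, 5, 8]:

Scanning through the array:
Position 1 (value 10): max_ending_here = 10, max_so_far = 10
Position 2 (value -9): max_ending_here = 1, max_so_far = 10
Position 3 (value 2): max_ending_here = 3, max_so_far = 10
Position 4 (value 5): max_ending_here = 8, max_so_far = 10
Position 5 (value 8): max_ending_here = 16, max_so_far = 16

Maximum subarray: [0, 10, -9, 2, 5, 8]
Maximum sum: 16

The maximum subarray is [0, 10, -9, 2, 5, 8] with sum 16. This subarray runs from index 0 to index 5.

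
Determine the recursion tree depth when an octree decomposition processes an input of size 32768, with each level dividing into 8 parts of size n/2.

For divide and conquer with division factor 2:

Problem sizes at each level:
Level 0: 32768
Level 1: 16384
Level 2: 8192
Level 3: 4096
Level 4: 2048
Level 5: 1024
Level 6: 512
Level 7: 256
Level 8: 128
Level 9: 64
Level 10: 32
Level 11: 16
Level 12: 8
Level 13: 4
Level 14: 2
Level 15: 1

The root is level 0 and the size-1 base case is level 15 (the tree spans levels 0 through 15, i.e. 16 levels counting the root), so the depth is the number of divisions: log_2(32768) = 15

The recursion tree depth is log_2(32768) = 15. At each level, the problem size is divided by 2, so it takes 15 divisions to reduce to a base case of size 1. The algorithm makes 8 recursive calls at each level.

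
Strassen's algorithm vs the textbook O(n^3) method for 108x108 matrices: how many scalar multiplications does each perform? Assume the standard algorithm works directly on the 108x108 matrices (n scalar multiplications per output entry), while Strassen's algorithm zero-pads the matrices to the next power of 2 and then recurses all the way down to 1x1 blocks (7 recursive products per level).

Matrix multiplication for 108x108 matrices:

Strassen's algorithm requires power-of-2 dimensions. Pad 108x108 to 128x128 (next power of 2).

Standard algorithm: 108^3 = 1259712 multiplications
Strassen's algorithm: 7^(log2(128)) = 7^7 = 823543 multiplications
Savings: 1259712 - 823543 = 436169 multiplications

Standard: 1259712 multiplications (108^3). Strassen: 823543 multiplications (7^7, after padding to 128x128). Strassen reduces 8 recursive multiplications to 7 at each level.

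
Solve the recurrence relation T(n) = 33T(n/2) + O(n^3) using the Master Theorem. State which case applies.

Master Theorem for T(n) = 33T(n/2) + O(n^3):

a = 33, b = 2, c = 3
log_b(a) = log_2(33) = 5.0444

Case 1: c = 3 < log_2(33) = 5.0444
T(n) = O(n^(log_2 33))

For T(n) = 33T(n/2) + O(n^3): log_2(33) = 5.0444. This is Case 1 of the Master Theorem (c < log_b(a), work dominated by leaves), giving O(n^(log_2 33)).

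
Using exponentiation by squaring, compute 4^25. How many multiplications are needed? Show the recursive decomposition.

Computing 4^25 by squaring (build up from 4^1; each line after the first costs one multiplication):

4^1 = 4
4^2 = (4^1)^2 = 4^2 = 16
4^3 = 4 * 4^2 = 4 * 16 = 64
4^6 = (4^3)^2 = 64^2 = 4096
4^12 = (4^6)^2 = 4096^2 = 16777216
4^24 = (4^12)^2 = 16777216^2 = 281474976710656
4^25 = 4 * 4^24 = 4 * 281474976710656 = 1125899906842624

Result: 1125899906842624
Multiplications needed: 6 (6 lines after 4^1)

4^25 = 1125899906842624. Using exponentiation by squaring, this requires 6 multiplications. The key idea: if the exponent is even, square the half-power; if odd, multiply by the base once.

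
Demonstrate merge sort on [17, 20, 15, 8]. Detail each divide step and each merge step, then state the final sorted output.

Merge sort trace:

Split: [17, 20, 15, 8] -> [17, 20] and [15, 8]
  Split: [17, 20] -> [17] and [20]
  Merge: [17] + [20] -> [17, 20]
  Split: [15, 8] -> [15] and [8]
  Merge: [15] + [8] -> [8, 15]
Merge: [17, 20] + [8, 15] -> [8, 15, 17, 20]

Final sorted array: [8, 15, 17, 20]

The merge sort proceeds by recursively splitting the array and merging sorted halves.
After all merges, the sorted array is [8, 15, 17, 20].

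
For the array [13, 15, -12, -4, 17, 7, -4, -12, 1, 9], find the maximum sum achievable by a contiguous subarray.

Using Kadane's algorithm on [13, 15, -12, -4, 17, 7, -4, -12, 1, 9]:

Scanning through the array:
Position 1 (value 15): max_ending_here = 28, max_so_far = 28
Position 2 (value -12): max_ending_here = 16, max_so_far = 28
Position 3 (value -4): max_ending_here = 12, max_so_far = 28
Position 4 (value 17): max_ending_here = 29, max_so_far = 29
Position 5 (value 7): max_ending_here = 36, max_so_far = 36
Position 6 (value -4): max_ending_here = 32, max_so_far = 36
Position 7 (value -12): max_ending_here = 20, max_so_far = 36
Position 8 (value 1): max_ending_here = 21, max_so_far = 36
Position 9 (value 9): max_ending_here = 30, max_so_far = 36

Maximum subarray: [13, 15, -12, -4, 17, 7]
Maximum sum: 36

The maximum subarray is [13, 15, -12, -4, 17, 7] with sum 36. This subarray runs from index 0 to index 5.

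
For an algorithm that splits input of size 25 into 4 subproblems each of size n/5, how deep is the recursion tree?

For divide and conquer with division factor 5:

Problem sizes at each level:
Level 0: 25
Level 1: 5
Level 2: 1

The root is level 0 and the size-1 base case is level 2 (the tree spans levels 0 through 2, i.e. 3 levels counting the root), so the depth is the number of divisions: log_5(25) = 2

The recursion tree depth is log_5(25) = 2. At each level, the problem size is divided by 5, so it takes 2 divisions to reduce to a base case of size 1. The algorithm makes 4 recursive calls at each level.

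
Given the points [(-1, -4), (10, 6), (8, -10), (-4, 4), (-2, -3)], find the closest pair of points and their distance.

Computing all pairwise distances among 5 points:

d((-1, -4), (10, 6)) = 14.8661
d((-1, -4), (8, -10)) = 10.8167
d((-1, -4), (-4, 4)) = 8.544
d((-1, -4), (-2, -3)) = 1.4142 <-- minimum
d((10, 6), (8, -10)) = 16.1245
d((10, 6), (-4, 4)) = 14.1421
d((10, 6), (-2, -3)) = 15.0
d((8, -10), (-4, 4)) = 18.4391
d((8, -10), (-2, -3)) = 12.2066
d((-4, 4), (-2, -3)) = 7.2801

Closest pair: (-1, -4) and (-2, -3) with distance 1.4142

The closest pair is (-1, -4) and (-2, -3) with Euclidean distance 1.4142. For 5 points, brute-force pairwise comparison is shown above. For large n, the divide-and-conquer algorithm (sort by x, recurse on halves, check the dividing strip) achieves O(n log n).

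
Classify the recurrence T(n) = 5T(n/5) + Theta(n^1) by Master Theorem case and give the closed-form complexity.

Master Theorem for T(n) = 5T(n/5) + O(n^1):

a = 5, b = 5, c = 1
log_b(a) = log_5(5) = 1.0000

Case 2: c = 1 = log_5(5) = 1.0000
T(n) = O(n^1 log n) = O(n log n)

For T(n) = 5T(n/5) + O(n^1): log_5(5) = 1.0000. This is Case 2 of the Master Theorem (c = log_b(a), equal work at all levels), giving O(n log n).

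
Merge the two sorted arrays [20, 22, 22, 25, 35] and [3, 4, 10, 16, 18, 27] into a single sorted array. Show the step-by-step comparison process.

Merging process:

Compare 20 vs 3: take 3 from right. Merged: [3]
Compare 20 vs 4: take 4 from right. Merged: [3, 4]
Compare 20 vs 10: take 10 from right. Merged: [3, 4, 10]
Compare 20 vs 16: take 16 from right. Merged: [3, 4, 10, 16]
Compare 20 vs 18: take 18 from right. Merged: [3, 4, 10, 16, 18]
Compare 20 vs 27: take 20 from left. Merged: [3, 4, 10, 16, 18, 20]
Compare 22 vs 27: take 22 from left. Merged: [3, 4, 10, 16, 18, 20, 22]
Compare 22 vs 27: take 22 from left. Merged: [3, 4, 10, 16, 18, 20, 22, 22]
Compare 25 vs 27: take 25 from left. Merged: [3, 4, 10, 16, 18, 20, 22, 22, 25]
Compare 35 vs 27: take 27 from right. Merged: [3, 4, 10, 16, 18, 20, 22, 22, 25, 27]
Append remaining from left: [35]. Merged: [3, 4, 10, 16, 18, 20, 22, 22, 25, 27, 35]

Final merged array: [3, 4, 10, 16, 18, 20, 22, 22, 25, 27, 35]
Total comparisons: 10

The merged array is [3, 4, 10, 16, 18, 20, 22, 22, 25, 27, 35], requiring 10 comparisons. The merge step runs in O(n) time where n is the total number of elements.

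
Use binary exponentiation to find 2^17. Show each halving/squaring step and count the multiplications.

Computing 2^17 by squaring (build up from 2^1; each line after the first costs one multiplication):

2^1 = 2
2^2 = (2^1)^2 = 2^2 = 4
2^4 = (2^2)^2 = 4^2 = 16
2^8 = (2^4)^2 = 16^2 = 256
2^16 = (2^8)^2 = 256^2 = 65536
2^17 = 2 * 2^16 = 2 * 65536 = 131072

Result: 131072
Multiplications needed: 5 (5 lines after 2^1)

2^17 = 131072. Using exponentiation by squaring, this requires 5 multiplications. The key idea: if the exponent is even, square the half-power; if odd, multiply by the base once.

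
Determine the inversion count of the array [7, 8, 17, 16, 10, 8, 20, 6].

Finding inversions in [7, 8, 17, 16, 10, 8, 20, 6]:

(0, 7): arr[0]=7 > arr[7]=6
(1, 7): arr[1]=8 > arr[7]=6
(2, 3): arr[2]=17 > arr[3]=16
(2, 4): arr[2]=17 > arr[4]=10
(2, 5): arr[2]=17 > arr[5]=8
(2, 7): arr[2]=17 > arr[7]=6
(3, 4): arr[3]=16 > arr[4]=10
(3, 5): arr[3]=16 > arr[5]=8
(3, 7): arr[3]=16 > arr[7]=6
(4, 5): arr[4]=10 > arr[5]=8
(4, 7): arr[4]=10 > arr[7]=6
(5, 7): arr[5]=8 > arr[7]=6
(6, 7): arr[6]=20 > arr[7]=6

Total inversions: 13

The array has 13 inversion(s): (0,7), (1,7), (2,3), (2,4), (2,5), (2,7), (3,4), (3,5), (3,7), (4,5), (4,7), (5,7), (6,7). Each pair (i,j) satisfies i < j and arr[i] > arr[j].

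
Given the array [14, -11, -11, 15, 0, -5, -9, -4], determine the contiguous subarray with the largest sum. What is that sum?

Using Kadane's algorithm on [14, -11, -11, 15, 0, -5, -9, -4]:

Scanning through the array:
Position 1 (value -11): max_ending_here = 3, max_so_far = 14
Position 2 (value -11): max_ending_here = -8, max_so_far = 14
Position 3 (value 15): max_ending_here = 15, max_so_far = 15
Position 4 (value 0): max_ending_here = 15, max_so_far = 15
Position 5 (value -5): max_ending_here = 10, max_so_far = 15
Position 6 (value -9): max_ending_here = 1, max_so_far = 15
Position 7 (value -4): max_ending_here = -3, max_so_far = 15

Maximum subarray: [15]
Maximum sum: 15

The maximum subarray is [15] with sum 15. This subarray runs from index 3 to index 3.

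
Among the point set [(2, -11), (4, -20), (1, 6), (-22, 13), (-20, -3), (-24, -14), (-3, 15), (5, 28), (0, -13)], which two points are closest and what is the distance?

Computing all pairwise distances among 9 points:

d((2, -11), (4, -20)) = 9.2195
d((2, -11), (1, 6)) = 17.0294
d((2, -11), (-22, 13)) = 33.9411
d((2, -11), (-20, -3)) = 23.4094
d((2, -11), (-24, -14)) = 26.1725
d((2, -11), (-3, 15)) = 26.4764
d((2, -11), (5, 28)) = 39.1152
d((2, -11), (0, -13)) = 2.8284 <-- minimum
d((4, -20), (1, 6)) = 26.1725
d((4, -20), (-22, 13)) = 42.0119
d((4, -20), (-20, -3)) = 29.4109
d((4, -20), (-24, -14)) = 28.6356
d((4, -20), (-3, 15)) = 35.6931
d((4, -20), (5, 28)) = 48.0104
d((4, -20), (0, -13)) = 8.0623
d((1, 6), (-22, 13)) = 24.0416
d((1, 6), (-20, -3)) = 22.8473
d((1, 6), (-24, -14)) = 32.0156
d((1, 6), (-3, 15)) = 9.8489
d((1, 6), (5, 28)) = 22.3607
d((1, 6), (0, -13)) = 19.0263
d((-22, 13), (-20, -3)) = 16.1245
d((-22, 13), (-24, -14)) = 27.074
d((-22, 13), (-3, 15)) = 19.105
d((-22, 13), (5, 28)) = 30.8869
d((-22, 13), (0, -13)) = 34.0588
d((-20, -3), (-24, -14)) = 11.7047
d((-20, -3), (-3, 15)) = 24.7588
d((-20, -3), (5, 28)) = 39.8246
d((-20, -3), (0, -13)) = 22.3607
d((-24, -14), (-3, 15)) = 35.805
d((-24, -14), (5, 28)) = 51.0392
d((-24, -14), (0, -13)) = 24.0208
d((-3, 15), (5, 28)) = 15.2643
d((-3, 15), (0, -13)) = 28.1603
d((5, 28), (0, -13)) = 41.3038

Closest pair: (2, -11) and (0, -13) with distance 2.8284

The closest pair is (2, -11) and (0, -13) with Euclidean distance 2.8284. For 9 points, brute-force pairwise comparison is shown above. For large n, the divide-and-conquer algorithm (sort by x, recurse on halves, check the dividing strip) achieves O(n log n).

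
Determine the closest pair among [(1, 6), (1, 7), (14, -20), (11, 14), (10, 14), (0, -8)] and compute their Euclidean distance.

Computing all pairwise distances among 6 points:

d((1, 6), (1, 7)) = 1.0 <-- minimum
d((1, 6), (14, -20)) = 29.0689
d((1, 6), (11, 14)) = 12.8062
d((1, 6), (10, 14)) = 12.0416
d((1, 6), (0, -8)) = 14.0357
d((1, 7), (14, -20)) = 29.9666
d((1, 7), (11, 14)) = 12.2066
d((1, 7), (10, 14)) = 11.4018
d((1, 7), (0, -8)) = 15.0333
d((14, -20), (11, 14)) = 34.1321
d((14, -20), (10, 14)) = 34.2345
d((14, -20), (0, -8)) = 18.4391
d((11, 14), (10, 14)) = 1.0 <-- minimum
d((11, 14), (0, -8)) = 24.5967
d((10, 14), (0, -8)) = 24.1661

Minimum distance: 1.0 (tie among 2 pairs: (1, 6) and (1, 7); (11, 14) and (10, 14))

The minimum Euclidean distance is 1.0. There is a tie: 2 pairs achieve this minimum — (1, 6) and (1, 7); (11, 14) and (10, 14). Any of these is a valid closest pair. For 6 points, brute-force pairwise comparison is shown above. For large n, the divide-and-conquer algorithm (sort by x, recurse on halves, check the dividing strip) achieves O(n log n).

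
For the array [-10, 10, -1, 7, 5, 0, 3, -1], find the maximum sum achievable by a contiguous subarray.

Using Kadane's algorithm on [-10, 10, -1, 7, 5, 0, 3, -1]:

Scanning through the array:
Position 1 (value 10): max_ending_here = 10, max_so_far = 10
Position 2 (value -1): max_ending_here = 9, max_so_far = 10
Position 3 (value 7): max_ending_here = 16, max_so_far = 16
Position 4 (value 5): max_ending_here = 21, max_so_far = 21
Position 5 (value 0): max_ending_here = 21, max_so_far = 21
Position 6 (value 3): max_ending_here = 24, max_so_far = 24
Position 7 (value -1): max_ending_here = 23, max_so_far = 24

Maximum subarray: [10, -1, 7, 5, 0, 3]
Maximum sum: 24

The maximum subarray is [10, -1, 7, 5, 0, 3] with sum 24. This subarray runs from index 1 to index 6.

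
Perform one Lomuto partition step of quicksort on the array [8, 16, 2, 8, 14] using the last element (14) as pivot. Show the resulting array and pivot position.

Lomuto partition with pivot = 14:

Initial array: [8, 16, 2, 8, 14]

arr[0]=8 <= 14: swap with position 0, array becomes [8, 16, 2, 8, 14]
arr[1]=16 > 14: no swap
arr[2]=2 <= 14: swap with position 1, array becomes [8, 2, 16, 8, 14]
arr[3]=8 <= 14: swap with position 2, array becomes [8, 2, 8, 16, 14]

Place pivot at position 3: [8, 2, 8, 14, 16]
Pivot position: 3

After partitioning with pivot 14, the array becomes [8, 2, 8, 14, 16]. The pivot is placed at index 3. All elements to the left of the pivot are <= 14, and all elements to the right are > 14.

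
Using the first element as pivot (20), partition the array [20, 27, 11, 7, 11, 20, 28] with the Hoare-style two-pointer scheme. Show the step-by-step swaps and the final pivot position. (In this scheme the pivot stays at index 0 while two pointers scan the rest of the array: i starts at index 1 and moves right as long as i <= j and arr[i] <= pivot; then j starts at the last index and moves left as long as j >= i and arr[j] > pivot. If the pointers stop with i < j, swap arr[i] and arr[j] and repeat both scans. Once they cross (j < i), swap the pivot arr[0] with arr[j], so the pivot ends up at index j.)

Hoare-style two-pointer partition with pivot = 20:

Initial array: [20, 27, 11, 7, 11, 20, 28]

Pointers start at i = 1, j = 6.
i stops at index 1 (arr[1]=27 > 20), j stops at index 5 (arr[5]=20 <= 20): swap arr[1] and arr[5], array becomes [20, 20, 11, 7, 11, 27, 28]
i ends at 5, j ends at 4: the pointers have crossed (j < i), so scanning stops.

Swap pivot arr[0] with arr[4] to place pivot at position 4: [11, 20, 11, 7, 20, 27, 28]
Pivot position: 4

After partitioning with pivot 20, the array becomes [11, 20, 11, 7, 20, 27, 28]. The pivot is placed at index 4. All elements to the left of the pivot are <= 20, and all elements to the right are > 20.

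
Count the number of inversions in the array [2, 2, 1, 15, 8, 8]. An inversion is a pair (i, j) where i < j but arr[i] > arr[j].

Finding inversions in [2, 2, 1, 15, 8, 8]:

(0, 2): arr[0]=2 > arr[2]=1
(1, 2): arr[1]=2 > arr[2]=1
(3, 4): arr[3]=15 > arr[4]=8
(3, 5): arr[3]=15 > arr[5]=8

Total inversions: 4

The array has 4 inversion(s): (0,2), (1,2), (3,4), (3,5). Each pair (i,j) satisfies i < j and arr[i] > arr[j].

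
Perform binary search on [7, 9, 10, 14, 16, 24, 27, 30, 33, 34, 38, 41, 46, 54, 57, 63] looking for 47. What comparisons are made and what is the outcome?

Binary search for 47 in [7, 9, 10, 14, 16, 24, 27, 30, 33, 34, 38, 41, 46, 54, 57, 63]:

lo=0, hi=15, mid=7, arr[mid]=30 -> 30 < 47, search right half
lo=8, hi=15, mid=11, arr[mid]=41 -> 41 < 47, search right half
lo=12, hi=15, mid=13, arr[mid]=54 -> 54 > 47, search left half
lo=12, hi=12, mid=12, arr[mid]=46 -> 46 < 47, search right half
lo=13 > hi=12, target 47 not found

Binary search determines that 47 is not in the array after 4 comparisons. The search space was exhausted without finding the target.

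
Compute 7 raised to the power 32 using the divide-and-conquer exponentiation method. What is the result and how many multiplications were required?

Computing 7^32 by squaring (build up from 7^1; each line after the first costs one multiplication):

7^1 = 7
7^2 = (7^1)^2 = 7^2 = 49
7^4 = (7^2)^2 = 49^2 = 2401
7^8 = (7^4)^2 = 2401^2 = 5764801
7^16 = (7^8)^2 = 5764801^2 = 33232930569601
7^32 = (7^16)^2 = 33232930569601^2 = 1104427674243920646305299201

Result: 1104427674243920646305299201
Multiplications needed: 5 (5 lines after 7^1)

7^32 = 1104427674243920646305299201. Using exponentiation by squaring, this requires 5 multiplications. The key idea: if the exponent is even, square the half-power; if odd, multiply by the base once.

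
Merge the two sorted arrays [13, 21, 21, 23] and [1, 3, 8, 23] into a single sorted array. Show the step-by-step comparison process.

Merging process:

Compare 13 vs 1: take 1 from right. Merged: [1]
Compare 13 vs 3: take 3 from right. Merged: [1, 3]
Compare 13 vs 8: take 8 from right. Merged: [1, 3, 8]
Compare 13 vs 23: take 13 from left. Merged: [1, 3, 8, 13]
Compare 21 vs 23: take 21 from left. Merged: [1, 3, 8, 13, 21]
Compare 21 vs 23: take 21 from left. Merged: [1, 3, 8, 13, 21, 21]
Compare 23 vs 23: take 23 from left. Merged: [1, 3, 8, 13, 21, 21, 23]
Append remaining from right: [23]. Merged: [1, 3, 8, 13, 21, 21, 23, 23]

Final merged array: [1, 3, 8, 13, 21, 21, 23, 23]
Total comparisons: 7

The merged array is [1, 3, 8, 13, 21, 21, 23, 23], requiring 7 comparisons. The merge step runs in O(n) time where n is the total number of elements.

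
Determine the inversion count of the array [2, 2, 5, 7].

Finding inversions in [2, 2, 5, 7]:


Total inversions: 0

The array has 0 inversions. It is already sorted.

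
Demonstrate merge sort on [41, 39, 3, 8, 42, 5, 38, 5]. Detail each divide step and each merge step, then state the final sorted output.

Merge sort trace:

Split: [41, 39, 3, 8, 42, 5, 38, 5] -> [41, 39, 3, 8] and [42, 5, 38, 5]
  Split: [41, 39, 3, 8] -> [41, 39] and [3, 8]
    Split: [41, 39] -> [41] and [39]
    Merge: [41] + [39] -> [39, 41]
    Split: [3, 8] -> [3] and [8]
    Merge: [3] + [8] -> [3, 8]
  Merge: [39, 41] + [3, 8] -> [3, 8, 39, 41]
  Split: [42, 5, 38, 5] -> [42, 5] and [38, 5]
    Split: [42, 5] -> [42] and [5]
    Merge: [42] + [5] -> [5, 42]
    Split: [38, 5] -> [38] and [5]
    Merge: [38] + [5] -> [5, 38]
  Merge: [5, 42] + [5, 38] -> [5, 5, 38, 42]
Merge: [3, 8, 39, 41] + [5, 5, 38, 42] -> [3, 5, 5, 8, 38, 39, 41, 42]

Final sorted array: [3, 5, 5, 8, 38, 39, 41, 42]

The merge sort proceeds by recursively splitting the array and merging sorted halves.
After all merges, the sorted array is [3, 5, 5, 8, 38, 39, 41, 42].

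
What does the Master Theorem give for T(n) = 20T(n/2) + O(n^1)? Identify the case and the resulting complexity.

Master Theorem for T(n) = 20T(n/2) + O(n^1):

a = 20, b = 2, c = 1
log_b(a) = log_2(20) = 4.3219

Case 1: c = 1 < log_2(20) = 4.3219
T(n) = O(n^(log_2 20))

For T(n) = 20T(n/2) + O(n^1): log_2(20) = 4.3219. This is Case 1 of the Master Theorem (c < log_b(a), work dominated by leaves), giving O(n^(log_2 20)).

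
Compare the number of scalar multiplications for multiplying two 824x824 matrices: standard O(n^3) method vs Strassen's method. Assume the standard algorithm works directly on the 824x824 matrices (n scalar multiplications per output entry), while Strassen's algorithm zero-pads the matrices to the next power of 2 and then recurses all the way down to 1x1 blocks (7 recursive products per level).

Matrix multiplication for 824x824 matrices:

Strassen's algorithm requires power-of-2 dimensions. Pad 824x824 to 1024x1024 (next power of 2).

Standard algorithm: 824^3 = 559476224 multiplications
Strassen's algorithm: 7^(log2(1024)) = 7^10 = 282475249 multiplications
Savings: 559476224 - 282475249 = 277000975 multiplications

Standard: 559476224 multiplications (824^3). Strassen: 282475249 multiplications (7^10, after padding to 1024x1024). Strassen reduces 8 recursive multiplications to 7 at each level.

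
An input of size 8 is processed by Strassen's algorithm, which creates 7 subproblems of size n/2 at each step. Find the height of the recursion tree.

For divide and conquer with division factor 2:

Problem sizes at each level:
Level 0: 8
Level 1: 4
Level 2: 2
Level 3: 1

The root is level 0 and the size-1 base case is level 3 (the tree spans levels 0 through 3, i.e. 4 levels counting the root), so the depth is the number of divisions: log_2(8) = 3

The recursion tree depth is log_2(8) = 3. At each level, the problem size is divided by 2, so it takes 3 divisions to reduce to a base case of size 1. The algorithm makes 7 recursive calls at each level.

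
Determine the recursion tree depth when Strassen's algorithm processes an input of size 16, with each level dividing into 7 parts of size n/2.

For divide and conquer with division factor 2:

Problem sizes at each level:
Level 0: 16
Level 1: 8
Level 2: 4
Level 3: 2
Level 4: 1

The root is level 0 and the size-1 base case is level 4 (the tree spans levels 0 through 4, i.e. 5 levels counting the root), so the depth is the number of divisions: log_2(16) = 4

The recursion tree depth is log_2(16) = 4. At each level, the problem size is divided by 2, so it takes 4 divisions to reduce to a base case of size 1. The algorithm makes 7 recursive calls at each level.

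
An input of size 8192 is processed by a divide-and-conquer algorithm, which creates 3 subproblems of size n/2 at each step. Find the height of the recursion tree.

For divide and conquer with division factor 2:

Problem sizes at each level:
Level 0: 8192
Level 1: 4096
Level 2: 2048
Level 3: 1024
Level 4: 512
Level 5: 256
Level 6: 128
Level 7: 64
Level 8: 32
Level 9: 16
Level 10: 8
Level 11: 4
Level 12: 2
Level 13: 1

The root is level 0 and the size-1 base case is level 13 (the tree spans levels 0 through 13, i.e. 14 levels counting the root), so the depth is the number of divisions: log_2(8192) = 13

The recursion tree depth is log_2(8192) = 13. At each level, the problem size is divided by 2, so it takes 13 divisions to reduce to a base case of size 1. The algorithm makes 3 recursive calls at each level.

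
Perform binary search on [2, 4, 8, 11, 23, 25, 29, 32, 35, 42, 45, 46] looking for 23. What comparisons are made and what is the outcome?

Binary search for 23 in [2, 4, 8, 11, 23, 25, 29, 32, 35, 42, 45, 46]:

lo=0, hi=11, mid=5, arr[mid]=25 -> 25 > 23, search left half
lo=0, hi=4, mid=2, arr[mid]=8 -> 8 < 23, search right half
lo=3, hi=4, mid=3, arr[mid]=11 -> 11 < 23, search right half
lo=4, hi=4, mid=4, arr[mid]=23 -> Found target at index 4!

Binary search finds 23 at index 4 after 4 comparisons. The search repeatedly halves the search space by comparing with the middle element.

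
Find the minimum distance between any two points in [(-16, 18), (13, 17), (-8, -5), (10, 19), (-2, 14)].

Computing all pairwise distances among 5 points:

d((-16, 18), (13, 17)) = 29.0172
d((-16, 18), (-8, -5)) = 24.3516
d((-16, 18), (10, 19)) = 26.0192
d((-16, 18), (-2, 14)) = 14.5602
d((13, 17), (-8, -5)) = 30.4138
d((13, 17), (10, 19)) = 3.6056 <-- minimum
d((13, 17), (-2, 14)) = 15.2971
d((-8, -5), (10, 19)) = 30.0
d((-8, -5), (-2, 14)) = 19.9249
d((10, 19), (-2, 14)) = 13.0

Closest pair: (13, 17) and (10, 19) with distance 3.6056

The closest pair is (13, 17) and (10, 19) with Euclidean distance 3.6056. For 5 points, brute-force pairwise comparison is shown above. For large n, the divide-and-conquer algorithm (sort by x, recurse on halves, check the dividing strip) achieves O(n log n).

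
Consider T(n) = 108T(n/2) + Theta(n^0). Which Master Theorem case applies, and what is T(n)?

Master Theorem for T(n) = 108T(n/2) + O(n^0):

a = 108, b = 2, c = 0
log_b(a) = log_2(108) = 6.7549

Case 1: c = 0 < log_2(108) = 6.7549
T(n) = O(n^(log_2 108))

For T(n) = 108T(n/2) + O(n^0): log_2(108) = 6.7549. This is Case 1 of the Master Theorem (c < log_b(a), work dominated by leaves), giving O(n^(log_2 108)).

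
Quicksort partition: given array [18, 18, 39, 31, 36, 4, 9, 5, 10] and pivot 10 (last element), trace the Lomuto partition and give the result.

Lomuto partition with pivot = 10:

Initial array: [18, 18, 39, 31, 36, 4, 9, 5, 10]

arr[0]=18 > 10: no swap
arr[1]=18 > 10: no swap
arr[2]=39 > 10: no swap
arr[3]=31 > 10: no swap
arr[4]=36 > 10: no swap
arr[5]=4 <= 10: swap with position 0, array becomes [4, 18, 39, 31, 36, 18, 9, 5, 10]
arr[6]=9 <= 10: swap with position 1, array becomes [4, 9, 39, 31, 36, 18, 18, 5, 10]
arr[7]=5 <= 10: swap with position 2, array becomes [4, 9, 5, 31, 36, 18, 18, 39, 10]

Place pivot at position 3: [4, 9, 5, 10, 36, 18, 18, 39, 31]
Pivot position: 3

After partitioning with pivot 10, the array becomes [4, 9, 5, 10, 36, 18, 18, 39, 31]. The pivot is placed at index 3. All elements to the left of the pivot are <= 10, and all elements to the right are > 10.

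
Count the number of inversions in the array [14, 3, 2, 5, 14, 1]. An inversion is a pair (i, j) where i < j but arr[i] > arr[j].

Finding inversions in [14, 3, 2, 5, 14, 1]:

(0, 1): arr[0]=14 > arr[1]=3
(0, 2): arr[0]=14 > arr[2]=2
(0, 3): arr[0]=14 > arr[3]=5
(0, 5): arr[0]=14 > arr[5]=1
(1, 2): arr[1]=3 > arr[2]=2
(1, 5): arr[1]=3 > arr[5]=1
(2, 5): arr[2]=2 > arr[5]=1
(3, 5): arr[3]=5 > arr[5]=1
(4, 5): arr[4]=14 > arr[5]=1

Total inversions: 9

The array has 9 inversion(s): (0,1), (0,2), (0,3), (0,5), (1,2), (1,5), (2,5), (3,5), (4,5). Each pair (i,j) satisfies i < j and arr[i] > arr[j].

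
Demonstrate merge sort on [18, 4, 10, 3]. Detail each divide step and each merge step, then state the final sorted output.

Merge sort trace:

Split: [18, 4, 10, 3] -> [18, 4] and [10, 3]
  Split: [18, 4] -> [18] and [4]
  Merge: [18] + [4] -> [4, 18]
  Split: [10, 3] -> [10] and [3]
  Merge: [10] + [3] -> [3, 10]
Merge: [4, 18] + [3, 10] -> [3, 4, 10, 18]

Final sorted array: [3, 4, 10, 18]

The merge sort proceeds by recursively splitting the array and merging sorted halves.
After all merges, the sorted array is [3, 4, 10, 18].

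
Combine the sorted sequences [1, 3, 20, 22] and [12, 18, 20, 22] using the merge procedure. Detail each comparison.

Merging process:

Compare 1 vs 12: take 1 from left. Merged: [1]
Compare 3 vs 12: take 3 from left. Merged: [1, 3]
Compare 20 vs 12: take 12 from right. Merged: [1, 3, 12]
Compare 20 vs 18: take 18 from right. Merged: [1, 3, 12, 18]
Compare 20 vs 20: take 20 from left. Merged: [1, 3, 12, 18, 20]
Compare 22 vs 20: take 20 from right. Merged: [1, 3, 12, 18, 20, 20]
Compare 22 vs 22: take 22 from left. Merged: [1, 3, 12, 18, 20, 20, 22]
Append remaining from right: [22]. Merged: [1, 3, 12, 18, 20, 20, 22, 22]

Final merged array: [1, 3, 12, 18, 20, 20, 22, 22]
Total comparisons: 7

The merged array is [1, 3, 12, 18, 20, 20, 22, 22], requiring 7 comparisons. The merge step runs in O(n) time where n is the total number of elements.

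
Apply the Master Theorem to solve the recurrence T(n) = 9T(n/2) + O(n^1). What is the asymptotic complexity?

Master Theorem for T(n) = 9T(n/2) + O(n^1):

a = 9, b = 2, c = 1
log_b(a) = log_2(9) = 3.1699

Case 1: c = 1 < log_2(9) = 3.1699
T(n) = O(n^(log_2 9))

For T(n) = 9T(n/2) + O(n^1): log_2(9) = 3.1699. This is Case 1 of the Master Theorem (c < log_b(a), work dominated by leaves), giving O(n^(log_2 9)).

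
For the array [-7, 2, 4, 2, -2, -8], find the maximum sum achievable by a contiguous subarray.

Using Kadane's algorithm on [-7, 2, 4, 2, -2, -8]:

Scanning through the array:
Position 1 (value 2): max_ending_here = 2, max_so_far = 2
Position 2 (value 4): max_ending_here = 6, max_so_far = 6
Position 3 (value 2): max_ending_here = 8, max_so_far = 8
Position 4 (value -2): max_ending_here = 6, max_so_far = 8
Position 5 (value -8): max_ending_here = -2, max_so_far = 8

Maximum subarray: [2, 4, 2]
Maximum sum: 8

The maximum subarray is [2, 4, 2] with sum 8. This subarray runs from index 1 to index 3.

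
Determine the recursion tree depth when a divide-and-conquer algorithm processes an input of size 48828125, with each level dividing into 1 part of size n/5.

For divide and conquer with division factor 5:

Problem sizes at each level:
Level 0: 48828125
Level 1: 9765625
Level 2: 1953125
Level 3: 390625
Level 4: 78125
Level 5: 15625
Level 6: 3125
Level 7: 625
Level 8: 125
Level 9: 25
Level 10: 5
Level 11: 1

The root is level 0 and the size-1 base case is level 11 (the tree spans levels 0 through 11, i.e. 12 levels counting the root), so the depth is the number of divisions: log_5(48828125) = 11

The recursion tree depth is log_5(48828125) = 11. At each level, the problem size is divided by 5, so it takes 11 divisions to reduce to a base case of size 1. The algorithm makes 1 recursive call at each level.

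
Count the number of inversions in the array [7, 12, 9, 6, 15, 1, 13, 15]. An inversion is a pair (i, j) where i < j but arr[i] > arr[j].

Finding inversions in [7, 12, 9, 6, 15, 1, 13, 15]:

(0, 3): arr[0]=7 > arr[3]=6
(0, 5): arr[0]=7 > arr[5]=1
(1, 2): arr[1]=12 > arr[2]=9
(1, 3): arr[1]=12 > arr[3]=6
(1, 5): arr[1]=12 > arr[5]=1
(2, 3): arr[2]=9 > arr[3]=6
(2, 5): arr[2]=9 > arr[5]=1
(3, 5): arr[3]=6 > arr[5]=1
(4, 5): arr[4]=15 > arr[5]=1
(4, 6): arr[4]=15 > arr[6]=13

Total inversions: 10

The array has 10 inversion(s): (0,3), (0,5), (1,2), (1,3), (1,5), (2,3), (2,5), (3,5), (4,5), (4,6). Each pair (i,j) satisfies i < j and arr[i] > arr[j].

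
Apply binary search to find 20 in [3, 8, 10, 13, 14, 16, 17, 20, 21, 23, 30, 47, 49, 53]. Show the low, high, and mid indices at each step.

Binary search for 20 in [3, 8, 10, 13, 14, 16, 17, 20, 21, 23, 30, 47, 49, 53]:

lo=0, hi=13, mid=6, arr[mid]=17 -> 17 < 20, search right half
lo=7, hi=13, mid=10, arr[mid]=30 -> 30 > 20, search left half
lo=7, hi=9, mid=8, arr[mid]=21 -> 21 > 20, search left half
lo=7, hi=7, mid=7, arr[mid]=20 -> Found target at index 7!

Binary search finds 20 at index 7 after 4 comparisons. The search repeatedly halves the search space by comparing with the middle element.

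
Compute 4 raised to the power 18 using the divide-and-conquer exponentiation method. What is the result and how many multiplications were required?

Computing 4^18 by squaring (build up from 4^1; each line after the first costs one multiplication):

4^1 = 4
4^2 = (4^1)^2 = 4^2 = 16
4^4 = (4^2)^2 = 16^2 = 256
4^8 = (4^4)^2 = 256^2 = 65536
4^9 = 4 * 4^8 = 4 * 65536 = 262144
4^18 = (4^9)^2 = 262144^2 = 68719476736

Result: 68719476736
Multiplications needed: 5 (5 lines after 4^1)

4^18 = 68719476736. Using exponentiation by squaring, this requires 5 multiplications. The key idea: if the exponent is even, square the half-power; if odd, multiply by the base once.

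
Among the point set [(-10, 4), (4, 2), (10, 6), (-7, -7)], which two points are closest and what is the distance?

Computing all pairwise distances among 4 points:

d((-10, 4), (4, 2)) = 14.1421
d((-10, 4), (10, 6)) = 20.0998
d((-10, 4), (-7, -7)) = 11.4018
d((4, 2), (10, 6)) = 7.2111 <-- minimum
d((4, 2), (-7, -7)) = 14.2127
d((10, 6), (-7, -7)) = 21.4009

Closest pair: (4, 2) and (10, 6) with distance 7.2111

The closest pair is (4, 2) and (10, 6) with Euclidean distance 7.2111. For 4 points, brute-force pairwise comparison is shown above. For large n, the divide-and-conquer algorithm (sort by x, recurse on halves, check the dividing strip) achieves O(n log n).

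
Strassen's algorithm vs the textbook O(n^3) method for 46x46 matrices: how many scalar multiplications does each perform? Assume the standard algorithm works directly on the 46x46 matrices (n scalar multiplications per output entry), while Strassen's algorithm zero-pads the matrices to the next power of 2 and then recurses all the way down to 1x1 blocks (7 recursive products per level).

Matrix multiplication for 46x46 matrices:

Strassen's algorithm requires power-of-2 dimensions. Pad 46x46 to 64x64 (next power of 2).

Standard algorithm: 46^3 = 97336 multiplications
Strassen's algorithm: 7^(log2(64)) = 7^6 = 117649 multiplications
Difference: 97336 - 117649 = -20313 (Strassen uses MORE here due to padding overhead — for small or just-over-power-of-2 n, padding can outweigh the per-level savings)

Standard: 97336 multiplications (46^3). Strassen: 117649 multiplications (7^6, after padding to 64x64). Strassen reduces 8 recursive multiplications to 7 at each level.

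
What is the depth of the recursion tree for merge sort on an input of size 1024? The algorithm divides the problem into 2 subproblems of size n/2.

For divide and conquer with division factor 2:

Problem sizes at each level:
Level 0: 1024
Level 1: 512
Level 2: 256
Level 3: 128
Level 4: 64
Level 5: 32
Level 6: 16
Level 7: 8
Level 8: 4
Level 9: 2
Level 10: 1

The root is level 0 and the size-1 base case is level 10 (the tree spans levels 0 through 10, i.e. 11 levels counting the root), so the depth is the number of divisions: log_2(1024) = 10

The recursion tree depth is log_2(1024) = 10. At each level, the problem size is divided by 2, so it takes 10 divisions to reduce to a base case of size 1. The algorithm makes 2 recursive calls at each level.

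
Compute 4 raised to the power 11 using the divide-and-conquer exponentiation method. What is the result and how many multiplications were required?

Computing 4^11 by squaring (build up from 4^1; each line after the first costs one multiplication):

4^1 = 4
4^2 = (4^1)^2 = 4^2 = 16
4^4 = (4^2)^2 = 16^2 = 256
4^5 = 4 * 4^4 = 4 * 256 = 1024
4^10 = (4^5)^2 = 1024^2 = 1048576
4^11 = 4 * 4^10 = 4 * 1048576 = 4194304

Result: 4194304
Multiplications needed: 5 (5 lines after 4^1)

4^11 = 4194304. Using exponentiation by squaring, this requires 5 multiplications. The key idea: if the exponent is even, square the half-power; if odd, multiply by the base once.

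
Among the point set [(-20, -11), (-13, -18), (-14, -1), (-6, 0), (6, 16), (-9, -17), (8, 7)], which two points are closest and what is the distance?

Computing all pairwise distances among 7 points:

d((-20, -11), (-13, -18)) = 9.8995
d((-20, -11), (-14, -1)) = 11.6619
d((-20, -11), (-6, 0)) = 17.8045
d((-20, -11), (6, 16)) = 37.4833
d((-20, -11), (-9, -17)) = 12.53
d((-20, -11), (8, 7)) = 33.2866
d((-13, -18), (-14, -1)) = 17.0294
d((-13, -18), (-6, 0)) = 19.3132
d((-13, -18), (6, 16)) = 38.9487
d((-13, -18), (-9, -17)) = 4.1231 <-- minimum
d((-13, -18), (8, 7)) = 32.6497
d((-14, -1), (-6, 0)) = 8.0623
d((-14, -1), (6, 16)) = 26.2488
d((-14, -1), (-9, -17)) = 16.7631
d((-14, -1), (8, 7)) = 23.4094
d((-6, 0), (6, 16)) = 20.0
d((-6, 0), (-9, -17)) = 17.2627
d((-6, 0), (8, 7)) = 15.6525
d((6, 16), (-9, -17)) = 36.2491
d((6, 16), (8, 7)) = 9.2195
d((-9, -17), (8, 7)) = 29.4109

Closest pair: (-13, -18) and (-9, -17) with distance 4.1231

The closest pair is (-13, -18) and (-9, -17) with Euclidean distance 4.1231. For 7 points, brute-force pairwise comparison is shown above. For large n, the divide-and-conquer algorithm (sort by x, recurse on halves, check the dividing strip) achieves O(n log n).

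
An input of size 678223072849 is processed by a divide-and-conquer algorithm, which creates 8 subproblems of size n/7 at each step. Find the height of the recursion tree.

For divide and conquer with division factor 7:

Problem sizes at each level:
Level 0: 678223072849
Level 1: 96889010407
Level 2: 13841287201
Level 3: 1977326743
Level 4: 282475249
Level 5: 40353607
Level 6: 5764801
Level 7: 823543
Level 8: 117649
Level 9: 16807
Level 10: 2401
Level 11: 343
Level 12: 49
Level 13: 7
Level 14: 1

The root is level 0 and the size-1 base case is level 14 (the tree spans levels 0 through 14, i.e. 15 levels counting the root), so the depth is the number of divisions: log_7(678223072849) = 14

The recursion tree depth is log_7(678223072849) = 14. At each level, the problem size is divided by 7, so it takes 14 divisions to reduce to a base case of size 1. The algorithm makes 8 recursive calls at each level.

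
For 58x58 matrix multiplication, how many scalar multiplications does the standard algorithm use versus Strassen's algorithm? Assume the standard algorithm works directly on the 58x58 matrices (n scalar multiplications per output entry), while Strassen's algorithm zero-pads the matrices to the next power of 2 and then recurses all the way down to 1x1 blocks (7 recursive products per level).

Matrix multiplication for 58x58 matrices:

Strassen's algorithm requires power-of-2 dimensions. Pad 58x58 to 64x64 (next power of 2).

Standard algorithm: 58^3 = 195112 multiplications
Strassen's algorithm: 7^(log2(64)) = 7^6 = 117649 multiplications
Savings: 195112 - 117649 = 77463 multiplications

Standard: 195112 multiplications (58^3). Strassen: 117649 multiplications (7^6, after padding to 64x64). Strassen reduces 8 recursive multiplications to 7 at each level.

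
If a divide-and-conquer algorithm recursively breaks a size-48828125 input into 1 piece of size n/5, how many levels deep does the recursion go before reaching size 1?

For divide and conquer with division factor 5:

Problem sizes at each level:
Level 0: 48828125
Level 1: 9765625
Level 2: 1953125
Level 3: 390625
Level 4: 78125
Level 5: 15625
Level 6: 3125
Level 7: 625
Level 8: 125
Level 9: 25
Level 10: 5
Level 11: 1

The root is level 0 and the size-1 base case is level 11 (the tree spans levels 0 through 11, i.e. 12 levels counting the root), so the depth is the number of divisions: log_5(48828125) = 11

The recursion tree depth is log_5(48828125) = 11. At each level, the problem size is divided by 5, so it takes 11 divisions to reduce to a base case of size 1. The algorithm makes 1 recursive call at each level.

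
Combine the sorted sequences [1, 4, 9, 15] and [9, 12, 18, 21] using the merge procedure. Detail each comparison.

Merging process:

Compare 1 vs 9: take 1 from left. Merged: [1]
Compare 4 vs 9: take 4 from left. Merged: [1, 4]
Compare 9 vs 9: take 9 from left. Merged: [1, 4, 9]
Compare 15 vs 9: take 9 from right. Merged: [1, 4, 9, 9]
Compare 15 vs 12: take 12 from right. Merged: [1, 4, 9, 9, 12]
Compare 15 vs 18: take 15 from left. Merged: [1, 4, 9, 9, 12, 15]
Append remaining from right: [18, 21]. Merged: [1, 4, 9, 9, 12, 15, 18, 21]

Final merged array: [1, 4, 9, 9, 12, 15, 18, 21]
Total comparisons: 6

The merged array is [1, 4, 9, 9, 12, 15, 18, 21], requiring 6 comparisons. The merge step runs in O(n) time where n is the total number of elements.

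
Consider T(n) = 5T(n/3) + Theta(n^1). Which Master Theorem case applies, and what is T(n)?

Master Theorem for T(n) = 5T(n/3) + O(n^1):

a = 5, b = 3, c = 1
log_b(a) = log_3(5) = 1.4650

Case 1: c = 1 < log_3(5) = 1.4650
T(n) = O(n^(log_3 5))

For T(n) = 5T(n/3) + O(n^1): log_3(5) = 1.4650. This is Case 1 of the Master Theorem (c < log_b(a), work dominated by leaves), giving O(n^(log_3 5)).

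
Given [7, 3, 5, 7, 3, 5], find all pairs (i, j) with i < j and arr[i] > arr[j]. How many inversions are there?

Finding inversions in [7, 3, 5, 7, 3, 5]:

(0, 1): arr[0]=7 > arr[1]=3
(0, 2): arr[0]=7 > arr[2]=5
(0, 4): arr[0]=7 > arr[4]=3
(0, 5): arr[0]=7 > arr[5]=5
(2, 4): arr[2]=5 > arr[4]=3
(3, 4): arr[3]=7 > arr[4]=3
(3, 5): arr[3]=7 > arr[5]=5

Total inversions: 7

The array has 7 inversion(s): (0,1), (0,2), (0,4), (0,5), (2,4), (3,4), (3,5). Each pair (i,j) satisfies i < j and arr[i] > arr[j].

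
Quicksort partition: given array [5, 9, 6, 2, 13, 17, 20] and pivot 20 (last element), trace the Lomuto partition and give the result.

Lomuto partition with pivot = 20:

Initial array: [5, 9, 6, 2, 13, 17, 20]

arr[0]=5 <= 20: swap with position 0, array becomes [5, 9, 6, 2, 13, 17, 20]
arr[1]=9 <= 20: swap with position 1, array becomes [5, 9, 6, 2, 13, 17, 20]
arr[2]=6 <= 20: swap with position 2, array becomes [5, 9, 6, 2, 13, 17, 20]
arr[3]=2 <= 20: swap with position 3, array becomes [5, 9, 6, 2, 13, 17, 20]
arr[4]=13 <= 20: swap with position 4, array becomes [5, 9, 6, 2, 13, 17, 20]
arr[5]=17 <= 20: swap with position 5, array becomes [5, 9, 6, 2, 13, 17, 20]

Place pivot at position 6: [5, 9, 6, 2, 13, 17, 20]
Pivot position: 6

After partitioning with pivot 20, the array becomes [5, 9, 6, 2, 13, 17, 20]. The pivot is placed at index 6. All elements to the left of the pivot are <= 20, and all elements to the right are > 20.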